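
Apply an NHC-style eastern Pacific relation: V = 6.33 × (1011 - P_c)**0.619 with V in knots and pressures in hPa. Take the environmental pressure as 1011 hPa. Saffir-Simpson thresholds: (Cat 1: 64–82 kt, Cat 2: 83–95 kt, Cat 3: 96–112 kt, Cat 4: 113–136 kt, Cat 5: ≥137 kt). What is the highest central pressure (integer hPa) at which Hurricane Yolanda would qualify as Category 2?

947 hPa

Category 2 begins at V = 83 kt.
Required ΔP = (83/6.33)^(1/0.619) = 13.112^1.616 ≈ 63.92 hPa.
P_c ≤ 1011 − 63.92 = 947.08, so the highest integer P_c is 947 hPa.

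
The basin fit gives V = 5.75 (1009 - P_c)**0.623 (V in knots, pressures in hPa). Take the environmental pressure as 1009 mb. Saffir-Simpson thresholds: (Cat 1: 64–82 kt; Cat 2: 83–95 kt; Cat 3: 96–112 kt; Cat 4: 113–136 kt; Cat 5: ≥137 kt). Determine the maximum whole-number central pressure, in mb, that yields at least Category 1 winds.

Category 1 begins at V = 64 kt.
Required ΔP = (64/5.75)^(1/0.623) = 11.130^1.605 ≈ 47.84 mb.
P_c ≤ 1009 − 47.84 = 961.16, so the highest integer P_c is 961 mb.

961 mb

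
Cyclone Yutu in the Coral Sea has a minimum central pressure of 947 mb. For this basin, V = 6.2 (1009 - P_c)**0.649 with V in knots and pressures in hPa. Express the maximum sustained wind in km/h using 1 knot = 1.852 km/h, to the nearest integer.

ΔP = 1009 − 947 = 62 mb.
V ≈ 6.2 × 62^0.649 = 6.2 × 14.563 ≈ 90.293 kt.
90.293 × 1.852 ≈ 167.22 km/h → 167 km/h.

167 km/h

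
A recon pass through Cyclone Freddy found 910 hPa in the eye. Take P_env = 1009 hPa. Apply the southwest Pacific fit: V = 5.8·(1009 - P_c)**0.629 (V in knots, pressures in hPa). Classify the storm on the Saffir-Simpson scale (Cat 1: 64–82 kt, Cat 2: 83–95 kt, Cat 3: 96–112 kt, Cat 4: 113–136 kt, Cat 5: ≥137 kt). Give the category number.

ΔP = 1009 − 910 = 99 hPa.
V ≈ 5.8 × 99^0.629 = 5.8 × 18.00 ≈ 104 kt.
104 kt falls in the Category 3 band.

3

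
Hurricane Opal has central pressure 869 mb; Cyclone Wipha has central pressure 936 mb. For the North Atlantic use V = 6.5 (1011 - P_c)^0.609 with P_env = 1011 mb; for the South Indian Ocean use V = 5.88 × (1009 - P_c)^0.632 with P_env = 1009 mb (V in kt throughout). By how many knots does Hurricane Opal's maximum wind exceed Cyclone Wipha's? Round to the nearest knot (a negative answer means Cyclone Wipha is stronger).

Hurricane Opal: ΔP = 142; V ≈ 6.5 × 142^0.609 ≈ 132.94 kt.
Cyclone Wipha: ΔP = 73; V ≈ 5.88 × 73^0.632 ≈ 88.51 kt.
Difference ≈ 132.94 − 88.51 = 44.43 → 44 kt.

44 kt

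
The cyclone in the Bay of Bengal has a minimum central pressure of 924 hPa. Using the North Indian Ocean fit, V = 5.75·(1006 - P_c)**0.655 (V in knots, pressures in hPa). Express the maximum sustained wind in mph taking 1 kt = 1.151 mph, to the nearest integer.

ΔP = 1006 − 924 = 82 hPa.
V ≈ 5.75 × 82^0.655 = 5.75 × 17.929 ≈ 103.090 kt.
103.090 × 1.151 ≈ 118.66 mph → 119 mph.

119 mph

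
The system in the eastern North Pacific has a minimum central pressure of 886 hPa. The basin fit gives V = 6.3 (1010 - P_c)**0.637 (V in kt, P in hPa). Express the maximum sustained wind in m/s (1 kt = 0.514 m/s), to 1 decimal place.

69.8 m/s

ΔP = 1010 − 886 = 124 hPa.
V ≈ 6.3 × 124^0.637 = 6.3 × 21.553 ≈ 135.784 kt.
135.784 × 0.514 ≈ 69.79 m/s → 69.8 m/s.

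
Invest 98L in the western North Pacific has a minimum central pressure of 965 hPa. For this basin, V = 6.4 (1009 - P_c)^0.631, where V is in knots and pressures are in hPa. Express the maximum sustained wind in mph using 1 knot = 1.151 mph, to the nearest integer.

80 mph

ΔP = 1009 − 965 = 44 hPa.
V ≈ 6.4 × 44^0.631 = 6.4 × 10.890 ≈ 69.695 kt.
69.695 × 1.151 ≈ 80.22 mph → 80 mph.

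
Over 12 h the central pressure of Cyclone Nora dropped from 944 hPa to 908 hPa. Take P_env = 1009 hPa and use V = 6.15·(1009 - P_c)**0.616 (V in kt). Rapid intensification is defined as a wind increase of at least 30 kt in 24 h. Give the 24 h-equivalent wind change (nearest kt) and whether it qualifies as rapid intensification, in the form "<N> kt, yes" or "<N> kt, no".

V₁: ΔP = 65, V ≈ 6.15 × 65^0.616 ≈ 80.47 kt.
V₂: ΔP = 101, V ≈ 6.15 × 101^0.616 ≈ 105.57 kt.
ΔV over 12 h = 25.10 kt → 24 h equivalent = 25.10 × 24/12 ≈ 50.20 kt.
50 kt ≥ 30 kt ⇒ rapid intensification.

50 kt, yes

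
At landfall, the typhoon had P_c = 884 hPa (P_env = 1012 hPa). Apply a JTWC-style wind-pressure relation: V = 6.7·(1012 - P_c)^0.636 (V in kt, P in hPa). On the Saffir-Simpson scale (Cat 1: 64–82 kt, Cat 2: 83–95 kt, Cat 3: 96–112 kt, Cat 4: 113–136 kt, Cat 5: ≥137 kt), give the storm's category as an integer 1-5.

ΔP = 1012 − 884 = 128 hPa.
V ≈ 6.7 × 128^0.636 = 6.7 × 21.89 ≈ 147 kt.
147 kt falls in the Category 5 band.

5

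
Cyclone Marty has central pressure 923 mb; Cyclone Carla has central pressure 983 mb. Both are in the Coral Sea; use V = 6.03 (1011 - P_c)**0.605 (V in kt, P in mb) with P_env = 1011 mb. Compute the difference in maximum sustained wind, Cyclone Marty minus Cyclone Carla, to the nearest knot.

Cyclone Marty: ΔP = 88; V ≈ 6.03 × 88^0.605 ≈ 90.52 kt.
Cyclone Carla: ΔP = 28; V ≈ 6.03 × 28^0.605 ≈ 45.27 kt.
Difference ≈ 90.52 − 45.27 = 45.25 → 45 kt.

45 kt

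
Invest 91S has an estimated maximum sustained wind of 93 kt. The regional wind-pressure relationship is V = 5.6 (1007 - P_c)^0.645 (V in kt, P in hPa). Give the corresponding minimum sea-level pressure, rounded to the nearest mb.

929 mb

ΔP = (V / 5.6)^(1/0.645) = (93/5.6)^1.550.
93/5.6 = 16.607; 16.607^1.550 ≈ 77.97 mb.
P_c = 1007 − 77.97 = 929.03 ≈ 929 mb.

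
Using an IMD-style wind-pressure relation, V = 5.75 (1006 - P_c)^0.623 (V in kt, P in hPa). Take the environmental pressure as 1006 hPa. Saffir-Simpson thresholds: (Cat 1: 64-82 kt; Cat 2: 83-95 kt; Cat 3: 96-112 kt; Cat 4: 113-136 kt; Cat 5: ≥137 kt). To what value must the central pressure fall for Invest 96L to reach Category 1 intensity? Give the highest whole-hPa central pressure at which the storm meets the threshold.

958 hPa

Category 1 begins at V = 64 kt.
Required ΔP = (64/5.75)^(1/0.623) = 11.130^1.605 ≈ 47.84 hPa.
P_c ≤ 1006 − 47.84 = 958.16, so the highest integer P_c is 958 hPa.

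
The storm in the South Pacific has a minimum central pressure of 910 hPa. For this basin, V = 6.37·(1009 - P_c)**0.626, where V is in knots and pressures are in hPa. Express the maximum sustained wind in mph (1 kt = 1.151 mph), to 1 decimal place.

ΔP = 1009 − 910 = 99 hPa.
V ≈ 6.37 × 99^0.626 = 6.37 × 17.753 ≈ 113.086 kt.
113.086 × 1.151 ≈ 130.16 mph → 130.2 mph.

130.2 mph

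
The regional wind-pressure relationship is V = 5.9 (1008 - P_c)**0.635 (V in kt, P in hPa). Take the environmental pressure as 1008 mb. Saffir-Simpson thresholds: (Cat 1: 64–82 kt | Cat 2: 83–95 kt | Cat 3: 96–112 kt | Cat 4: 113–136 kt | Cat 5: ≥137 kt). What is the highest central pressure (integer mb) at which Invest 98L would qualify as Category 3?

Category 3 begins at V = 96 kt.
Required ΔP = (96/5.9)^(1/0.635) = 16.271^1.575 ≈ 80.86 mb.
P_c ≤ 1008 − 80.86 = 927.14, so the highest integer P_c is 927 mb.

927 mb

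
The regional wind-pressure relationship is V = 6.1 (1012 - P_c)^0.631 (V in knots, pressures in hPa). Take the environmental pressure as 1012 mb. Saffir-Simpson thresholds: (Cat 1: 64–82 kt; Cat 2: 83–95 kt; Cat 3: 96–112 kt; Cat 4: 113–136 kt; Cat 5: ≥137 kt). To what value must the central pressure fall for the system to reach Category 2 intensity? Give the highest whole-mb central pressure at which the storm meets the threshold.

Category 2 begins at V = 83 kt.
Required ΔP = (83/6.1)^(1/0.631) = 13.607^1.585 ≈ 62.63 mb.
P_c ≤ 1012 − 62.63 = 949.37, so the highest integer P_c is 949 mb.

949 mb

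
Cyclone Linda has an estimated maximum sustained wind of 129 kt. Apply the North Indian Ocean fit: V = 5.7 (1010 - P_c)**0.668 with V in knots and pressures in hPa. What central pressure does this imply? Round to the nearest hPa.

903 hPa

ΔP = (V / 5.7)^(1/0.668) = (129/5.7)^1.497.
129/5.7 = 22.632; 22.632^1.497 ≈ 106.66 hPa.
P_c = 1010 − 106.66 = 903.34 ≈ 903 hPa.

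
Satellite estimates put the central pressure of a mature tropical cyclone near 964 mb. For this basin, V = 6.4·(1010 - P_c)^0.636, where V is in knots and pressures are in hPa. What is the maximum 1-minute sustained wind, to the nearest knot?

ΔP = 1010 − 964 = 46 mb.
46^0.636 ≈ 11.416.
V ≈ 6.4 × 11.416 ≈ 73.1 kt.

73 kt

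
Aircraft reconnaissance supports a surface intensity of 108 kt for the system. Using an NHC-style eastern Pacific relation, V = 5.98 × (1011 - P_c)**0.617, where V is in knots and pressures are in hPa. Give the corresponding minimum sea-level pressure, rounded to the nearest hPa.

902 hPa

ΔP = (V / 5.98)^(1/0.617) = (108/5.98)^1.621.
108/5.98 = 18.060; 18.060^1.621 ≈ 108.85 hPa.
P_c = 1011 − 108.85 = 902.15 ≈ 902 hPa.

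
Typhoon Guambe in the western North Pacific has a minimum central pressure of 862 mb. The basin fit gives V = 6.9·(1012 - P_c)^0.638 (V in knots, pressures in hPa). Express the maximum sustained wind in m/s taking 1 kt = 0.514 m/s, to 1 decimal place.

86.7 m/s

ΔP = 1012 − 862 = 150 mb.
V ≈ 6.9 × 150^0.638 = 6.9 × 24.454 ≈ 168.731 kt.
168.731 × 0.514 ≈ 86.73 m/s → 86.7 m/s.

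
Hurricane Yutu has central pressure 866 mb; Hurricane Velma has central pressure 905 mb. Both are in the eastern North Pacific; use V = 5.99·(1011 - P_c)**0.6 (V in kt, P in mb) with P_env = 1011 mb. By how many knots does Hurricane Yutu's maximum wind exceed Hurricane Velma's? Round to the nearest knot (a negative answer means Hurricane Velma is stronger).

Hurricane Yutu: ΔP = 145; V ≈ 5.99 × 145^0.6 ≈ 118.64 kt.
Hurricane Velma: ΔP = 106; V ≈ 5.99 × 106^0.6 ≈ 98.31 kt.
Difference ≈ 118.64 − 98.31 = 20.33 → 20 kt.

20 kt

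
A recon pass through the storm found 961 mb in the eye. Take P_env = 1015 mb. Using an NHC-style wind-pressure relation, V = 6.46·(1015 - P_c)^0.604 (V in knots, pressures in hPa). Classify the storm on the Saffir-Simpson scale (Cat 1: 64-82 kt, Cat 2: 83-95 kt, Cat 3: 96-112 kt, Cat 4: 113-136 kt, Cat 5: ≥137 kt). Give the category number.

ΔP = 1015 − 961 = 54 mb.
V ≈ 6.46 × 54^0.604 = 6.46 × 11.13 ≈ 72 kt.
72 kt falls in the Category 1 band.

1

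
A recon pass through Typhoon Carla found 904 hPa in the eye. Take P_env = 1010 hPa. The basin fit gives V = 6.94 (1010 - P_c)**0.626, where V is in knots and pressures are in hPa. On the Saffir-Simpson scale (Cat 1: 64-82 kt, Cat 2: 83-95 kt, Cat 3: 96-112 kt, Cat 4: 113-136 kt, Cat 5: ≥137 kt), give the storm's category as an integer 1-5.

4

ΔP = 1010 − 904 = 106 hPa.
V ≈ 6.94 × 106^0.626 = 6.94 × 18.53 ≈ 129 kt.
129 kt falls in the Category 4 band.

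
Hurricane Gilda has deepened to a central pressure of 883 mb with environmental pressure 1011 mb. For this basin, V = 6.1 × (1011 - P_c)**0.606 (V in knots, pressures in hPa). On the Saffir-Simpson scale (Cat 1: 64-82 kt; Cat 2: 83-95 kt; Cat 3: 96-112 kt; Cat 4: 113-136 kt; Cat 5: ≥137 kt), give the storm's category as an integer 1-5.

4

ΔP = 1011 − 883 = 128 mb.
V ≈ 6.1 × 128^0.606 = 6.1 × 18.92 ≈ 115 kt.
115 kt falls in the Category 4 band.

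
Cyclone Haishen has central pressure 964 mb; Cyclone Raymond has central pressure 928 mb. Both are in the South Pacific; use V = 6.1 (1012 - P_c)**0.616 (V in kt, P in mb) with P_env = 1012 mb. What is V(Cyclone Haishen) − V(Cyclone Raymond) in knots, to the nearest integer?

-27 kt

Cyclone Haishen: ΔP = 48; V ≈ 6.1 × 48^0.616 ≈ 66.22 kt.
Cyclone Raymond: ΔP = 84; V ≈ 6.1 × 84^0.616 ≈ 93.47 kt.
Difference ≈ 66.22 − 93.47 = -27.25 → -27 kt.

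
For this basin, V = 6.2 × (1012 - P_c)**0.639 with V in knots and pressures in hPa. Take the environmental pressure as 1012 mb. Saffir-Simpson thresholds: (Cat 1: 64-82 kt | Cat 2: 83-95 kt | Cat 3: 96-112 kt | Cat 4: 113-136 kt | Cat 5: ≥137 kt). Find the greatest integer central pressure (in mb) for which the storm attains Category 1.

973 mb

Category 1 begins at V = 64 kt.
Required ΔP = (64/6.2)^(1/0.639) = 10.323^1.565 ≈ 38.59 mb.
P_c ≤ 1012 − 38.59 = 973.41, so the highest integer P_c is 973 mb.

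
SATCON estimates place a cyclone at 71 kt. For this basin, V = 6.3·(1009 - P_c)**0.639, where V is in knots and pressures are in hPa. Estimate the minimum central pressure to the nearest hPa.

965 hPa

ΔP = (V / 6.3)^(1/0.639) = (71/6.3)^1.565.
71/6.3 = 11.270; 11.270^1.565 ≈ 44.28 hPa.
P_c = 1009 − 44.28 = 964.72 ≈ 965 hPa.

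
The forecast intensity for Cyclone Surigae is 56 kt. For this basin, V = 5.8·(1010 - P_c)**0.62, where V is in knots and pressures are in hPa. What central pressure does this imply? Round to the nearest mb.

971 mb

ΔP = (V / 5.8)^(1/0.62) = (56/5.8)^1.613.
56/5.8 = 9.655; 9.655^1.613 ≈ 38.75 mb.
P_c = 1010 − 38.75 = 971.25 ≈ 971 mb.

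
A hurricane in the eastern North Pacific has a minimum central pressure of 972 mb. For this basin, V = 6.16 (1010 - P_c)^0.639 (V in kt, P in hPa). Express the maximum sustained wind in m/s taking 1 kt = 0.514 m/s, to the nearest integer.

ΔP = 1010 − 972 = 38 mb.
V ≈ 6.16 × 38^0.639 = 6.16 × 10.221 ≈ 62.960 kt.
62.960 × 0.514 ≈ 32.36 m/s → 32 m/s.

32 m/s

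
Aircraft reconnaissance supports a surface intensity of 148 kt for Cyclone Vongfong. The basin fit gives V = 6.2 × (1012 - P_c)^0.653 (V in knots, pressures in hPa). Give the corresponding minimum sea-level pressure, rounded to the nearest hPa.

883 hPa

ΔP = (V / 6.2)^(1/0.653) = (148/6.2)^1.531.
148/6.2 = 23.871; 23.871^1.531 ≈ 128.84 hPa.
P_c = 1012 − 128.84 = 883.16 ≈ 883 hPa.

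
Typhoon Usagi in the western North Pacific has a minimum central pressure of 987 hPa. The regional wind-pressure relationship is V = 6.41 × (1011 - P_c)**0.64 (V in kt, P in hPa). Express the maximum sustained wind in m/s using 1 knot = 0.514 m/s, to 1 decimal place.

ΔP = 1011 − 987 = 24 hPa.
V ≈ 6.41 × 24^0.64 = 6.41 × 7.644 ≈ 49.000 kt.
49.000 × 0.514 ≈ 25.19 m/s → 25.2 m/s.

25.2 m/s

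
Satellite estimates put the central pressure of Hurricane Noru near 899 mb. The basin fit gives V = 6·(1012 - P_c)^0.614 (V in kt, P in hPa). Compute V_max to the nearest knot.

109 kt

ΔP = 1012 − 899 = 113 mb.
113^0.614 ≈ 18.222.
V ≈ 6 × 18.222 ≈ 109.3 kt.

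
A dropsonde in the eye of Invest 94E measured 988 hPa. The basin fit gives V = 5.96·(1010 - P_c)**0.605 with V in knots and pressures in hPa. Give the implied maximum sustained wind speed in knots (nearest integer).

ΔP = 1010 − 988 = 22 hPa.
22^0.605 ≈ 6.489.
V ≈ 5.96 × 6.489 ≈ 38.7 kt.

39 kt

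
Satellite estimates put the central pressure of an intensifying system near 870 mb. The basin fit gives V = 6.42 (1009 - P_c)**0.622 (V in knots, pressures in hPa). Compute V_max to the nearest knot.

138 kt

ΔP = 1009 − 870 = 139 mb.
139^0.622 ≈ 21.526.
V ≈ 6.42 × 21.526 ≈ 138.2 kt.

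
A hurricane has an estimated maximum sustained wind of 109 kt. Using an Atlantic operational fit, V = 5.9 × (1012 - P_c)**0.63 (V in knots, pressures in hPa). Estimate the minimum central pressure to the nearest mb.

910 mb

ΔP = (V / 5.9)^(1/0.63) = (109/5.9)^1.587.
109/5.9 = 18.475; 18.475^1.587 ≈ 102.43 mb.
P_c = 1012 − 102.43 = 909.57 ≈ 910 mb.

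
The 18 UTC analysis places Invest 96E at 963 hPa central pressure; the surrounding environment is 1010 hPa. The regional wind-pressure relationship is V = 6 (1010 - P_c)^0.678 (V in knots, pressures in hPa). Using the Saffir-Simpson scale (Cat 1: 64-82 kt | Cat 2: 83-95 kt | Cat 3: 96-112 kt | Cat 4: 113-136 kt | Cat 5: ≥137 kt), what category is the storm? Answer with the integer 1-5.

1

ΔP = 1010 − 963 = 47 hPa.
V ≈ 6 × 47^0.678 = 6 × 13.60 ≈ 82 kt.
82 kt falls in the Category 1 band.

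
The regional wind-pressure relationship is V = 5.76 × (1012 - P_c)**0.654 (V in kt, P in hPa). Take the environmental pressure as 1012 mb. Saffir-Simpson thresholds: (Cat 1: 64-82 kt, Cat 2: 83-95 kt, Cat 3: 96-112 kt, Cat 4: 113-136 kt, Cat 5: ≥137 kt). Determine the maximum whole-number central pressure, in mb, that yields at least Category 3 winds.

Category 3 begins at V = 96 kt.
Required ΔP = (96/5.76)^(1/0.654) = 16.667^1.529 ≈ 73.84 mb.
P_c ≤ 1012 − 73.84 = 938.16, so the highest integer P_c is 938 mb.

938 mb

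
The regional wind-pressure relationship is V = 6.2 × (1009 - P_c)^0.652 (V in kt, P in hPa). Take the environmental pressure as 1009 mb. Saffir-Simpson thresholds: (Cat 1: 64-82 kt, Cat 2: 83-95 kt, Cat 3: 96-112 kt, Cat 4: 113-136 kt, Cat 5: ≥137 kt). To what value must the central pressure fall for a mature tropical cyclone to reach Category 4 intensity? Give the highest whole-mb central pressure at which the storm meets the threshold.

Category 4 begins at V = 113 kt.
Required ΔP = (113/6.2)^(1/0.652) = 18.226^1.534 ≈ 85.82 mb.
P_c ≤ 1009 − 85.82 = 923.18, so the highest integer P_c is 923 mb.

923 mb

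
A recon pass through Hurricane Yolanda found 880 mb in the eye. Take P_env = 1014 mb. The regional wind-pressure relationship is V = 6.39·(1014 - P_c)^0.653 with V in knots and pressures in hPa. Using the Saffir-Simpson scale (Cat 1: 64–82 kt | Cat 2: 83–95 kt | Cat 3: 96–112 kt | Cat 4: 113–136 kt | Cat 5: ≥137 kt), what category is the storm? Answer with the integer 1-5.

5

ΔP = 1014 − 880 = 134 mb.
V ≈ 6.39 × 134^0.653 = 6.39 × 24.49 ≈ 156 kt.
156 kt falls in the Category 5 band.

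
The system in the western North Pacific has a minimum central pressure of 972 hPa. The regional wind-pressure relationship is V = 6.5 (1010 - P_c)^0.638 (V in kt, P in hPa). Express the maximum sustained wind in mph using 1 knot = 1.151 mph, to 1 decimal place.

76.2 mph

ΔP = 1010 − 972 = 38 hPa.
V ≈ 6.5 × 38^0.638 = 6.5 × 10.184 ≈ 66.193 kt.
66.193 × 1.151 ≈ 76.19 mph → 76.2 mph.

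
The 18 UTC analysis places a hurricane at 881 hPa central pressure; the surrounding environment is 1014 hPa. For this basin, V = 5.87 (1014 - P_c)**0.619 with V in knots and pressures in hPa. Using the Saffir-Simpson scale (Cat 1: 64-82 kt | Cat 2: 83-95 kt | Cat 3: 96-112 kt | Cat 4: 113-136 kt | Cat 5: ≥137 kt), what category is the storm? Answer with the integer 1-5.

4

ΔP = 1014 − 881 = 133 hPa.
V ≈ 5.87 × 133^0.619 = 5.87 × 20.64 ≈ 121 kt.
121 kt falls in the Category 4 band.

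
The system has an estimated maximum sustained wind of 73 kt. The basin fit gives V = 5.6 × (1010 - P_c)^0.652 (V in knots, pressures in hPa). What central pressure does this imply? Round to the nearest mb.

ΔP = (V / 5.6)^(1/0.652) = (73/5.6)^1.534.
73/5.6 = 13.036; 13.036^1.534 ≈ 51.33 mb.
P_c = 1010 − 51.33 = 958.67 ≈ 959 mb.

959 mb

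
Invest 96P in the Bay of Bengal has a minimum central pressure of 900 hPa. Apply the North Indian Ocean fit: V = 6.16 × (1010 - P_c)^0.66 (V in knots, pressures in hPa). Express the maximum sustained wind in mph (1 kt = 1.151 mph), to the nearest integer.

158 mph

ΔP = 1010 − 900 = 110 hPa.
V ≈ 6.16 × 110^0.66 = 6.16 × 22.249 ≈ 137.057 kt.
137.057 × 1.151 ≈ 157.75 mph → 158 mph.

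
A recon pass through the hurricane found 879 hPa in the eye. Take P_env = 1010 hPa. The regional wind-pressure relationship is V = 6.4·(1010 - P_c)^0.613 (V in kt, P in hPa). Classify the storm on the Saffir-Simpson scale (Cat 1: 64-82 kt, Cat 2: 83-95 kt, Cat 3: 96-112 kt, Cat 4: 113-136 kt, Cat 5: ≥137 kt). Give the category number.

4

ΔP = 1010 − 879 = 131 hPa.
V ≈ 6.4 × 131^0.613 = 6.4 × 19.86 ≈ 127 kt.
127 kt falls in the Category 4 band.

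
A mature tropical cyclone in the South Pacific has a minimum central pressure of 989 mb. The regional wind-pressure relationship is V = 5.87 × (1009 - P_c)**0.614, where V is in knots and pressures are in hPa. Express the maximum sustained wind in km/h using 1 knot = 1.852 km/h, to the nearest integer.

ΔP = 1009 − 989 = 20 mb.
V ≈ 5.87 × 20^0.614 = 5.87 × 6.293 ≈ 36.938 kt.
36.938 × 1.852 ≈ 68.41 km/h → 68 km/h.

68 km/h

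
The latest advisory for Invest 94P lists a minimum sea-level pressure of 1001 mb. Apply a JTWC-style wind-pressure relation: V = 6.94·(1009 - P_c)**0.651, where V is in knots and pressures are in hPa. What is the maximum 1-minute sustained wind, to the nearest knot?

27 kt

ΔP = 1009 − 1001 = 8 mb.
8^0.651 ≈ 3.872.
V ≈ 6.94 × 3.872 ≈ 26.9 kt.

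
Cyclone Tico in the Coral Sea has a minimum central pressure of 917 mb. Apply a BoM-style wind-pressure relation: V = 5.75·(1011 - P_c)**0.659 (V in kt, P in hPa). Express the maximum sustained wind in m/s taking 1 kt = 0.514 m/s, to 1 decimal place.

59.0 m/s

ΔP = 1011 − 917 = 94 mb.
V ≈ 5.75 × 94^0.659 = 5.75 × 19.966 ≈ 114.805 kt.
114.805 × 0.514 ≈ 59.01 m/s → 59.0 m/s.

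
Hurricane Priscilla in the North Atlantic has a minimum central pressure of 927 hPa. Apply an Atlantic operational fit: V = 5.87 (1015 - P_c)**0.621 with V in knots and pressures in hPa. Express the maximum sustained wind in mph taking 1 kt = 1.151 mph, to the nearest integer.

ΔP = 1015 − 927 = 88 hPa.
V ≈ 5.87 × 88^0.621 = 5.87 × 16.126 ≈ 94.659 kt.
94.659 × 1.151 ≈ 108.95 mph → 109 mph.

109 mph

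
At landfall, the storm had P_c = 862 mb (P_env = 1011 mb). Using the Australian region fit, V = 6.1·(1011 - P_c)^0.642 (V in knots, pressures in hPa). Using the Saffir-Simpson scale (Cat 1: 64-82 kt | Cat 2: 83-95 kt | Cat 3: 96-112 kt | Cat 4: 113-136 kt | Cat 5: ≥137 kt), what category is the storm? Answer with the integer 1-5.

ΔP = 1011 − 862 = 149 mb.
V ≈ 6.1 × 149^0.642 = 6.1 × 24.84 ≈ 152 kt.
152 kt falls in the Category 5 band.

5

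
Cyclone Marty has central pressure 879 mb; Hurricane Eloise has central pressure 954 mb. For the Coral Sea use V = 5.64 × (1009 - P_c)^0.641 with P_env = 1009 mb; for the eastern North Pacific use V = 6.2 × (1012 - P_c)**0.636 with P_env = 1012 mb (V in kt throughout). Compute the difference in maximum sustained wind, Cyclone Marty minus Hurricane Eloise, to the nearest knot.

Cyclone Marty: ΔP = 130; V ≈ 5.64 × 130^0.641 ≈ 127.74 kt.
Hurricane Eloise: ΔP = 58; V ≈ 6.2 × 58^0.636 ≈ 82.02 kt.
Difference ≈ 127.74 − 82.02 = 45.72 → 46 kt.

46 kt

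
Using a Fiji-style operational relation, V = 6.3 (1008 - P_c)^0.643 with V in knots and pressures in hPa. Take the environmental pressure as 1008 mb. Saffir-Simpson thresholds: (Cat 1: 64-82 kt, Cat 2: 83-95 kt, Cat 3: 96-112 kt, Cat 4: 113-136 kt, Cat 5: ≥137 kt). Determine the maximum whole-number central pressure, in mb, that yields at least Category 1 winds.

Category 1 begins at V = 64 kt.
Required ΔP = (64/6.3)^(1/0.643) = 10.159^1.555 ≈ 36.80 mb.
P_c ≤ 1008 − 36.80 = 971.20, so the highest integer P_c is 971 mb.

971 mb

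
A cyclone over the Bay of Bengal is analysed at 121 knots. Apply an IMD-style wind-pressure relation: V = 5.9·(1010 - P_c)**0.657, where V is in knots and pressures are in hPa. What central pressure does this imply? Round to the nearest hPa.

ΔP = (V / 5.9)^(1/0.657) = (121/5.9)^1.522.
121/5.9 = 20.508; 20.508^1.522 ≈ 99.28 hPa.
P_c = 1010 − 99.28 = 910.72 ≈ 911 hPa.

911 hPa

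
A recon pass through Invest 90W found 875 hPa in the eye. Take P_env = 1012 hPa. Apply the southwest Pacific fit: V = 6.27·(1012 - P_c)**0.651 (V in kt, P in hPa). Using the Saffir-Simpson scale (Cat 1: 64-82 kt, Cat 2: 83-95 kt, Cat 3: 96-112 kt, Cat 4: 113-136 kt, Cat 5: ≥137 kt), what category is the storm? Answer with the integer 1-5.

ΔP = 1012 − 875 = 137 hPa.
V ≈ 6.27 × 137^0.651 = 6.27 × 24.60 ≈ 154 kt.
154 kt falls in the Category 5 band.

5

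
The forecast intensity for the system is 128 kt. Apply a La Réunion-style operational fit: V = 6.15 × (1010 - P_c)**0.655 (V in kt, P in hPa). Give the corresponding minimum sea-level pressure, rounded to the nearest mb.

ΔP = (V / 6.15)^(1/0.655) = (128/6.15)^1.527.
128/6.15 = 20.813; 20.813^1.527 ≈ 102.97 mb.
P_c = 1010 − 102.97 = 907.03 ≈ 907 mb.

907 mb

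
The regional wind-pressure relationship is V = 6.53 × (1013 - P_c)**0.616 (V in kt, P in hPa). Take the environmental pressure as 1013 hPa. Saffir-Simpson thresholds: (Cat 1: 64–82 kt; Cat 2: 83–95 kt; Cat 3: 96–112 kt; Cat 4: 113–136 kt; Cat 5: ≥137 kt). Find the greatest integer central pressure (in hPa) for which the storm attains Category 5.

Category 5 begins at V = 137 kt.
Required ΔP = (137/6.53)^(1/0.616) = 20.980^1.623 ≈ 139.89 hPa.
P_c ≤ 1013 − 139.89 = 873.11, so the highest integer P_c is 873 hPa.

873 hPa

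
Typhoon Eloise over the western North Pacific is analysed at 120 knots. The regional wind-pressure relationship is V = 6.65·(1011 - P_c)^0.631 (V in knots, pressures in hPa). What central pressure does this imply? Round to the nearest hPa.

913 hPa

ΔP = (V / 6.65)^(1/0.631) = (120/6.65)^1.585.
120/6.65 = 18.045; 18.045^1.585 ≈ 97.96 hPa.
P_c = 1011 − 97.96 = 913.04 ≈ 913 hPa.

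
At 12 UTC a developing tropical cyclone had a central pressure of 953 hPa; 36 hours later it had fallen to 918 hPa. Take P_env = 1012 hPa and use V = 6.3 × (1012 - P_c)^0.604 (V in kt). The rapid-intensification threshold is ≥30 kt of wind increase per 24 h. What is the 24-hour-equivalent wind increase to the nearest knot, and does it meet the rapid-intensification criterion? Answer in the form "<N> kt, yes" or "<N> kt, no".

16 kt, no

V₁: ΔP = 59, V ≈ 6.3 × 59^0.604 ≈ 73.95 kt.
V₂: ΔP = 94, V ≈ 6.3 × 94^0.604 ≈ 97.97 kt.
ΔV over 36 h = 24.02 kt → 24 h equivalent = 24.02 × 24/36 ≈ 16.01 kt.
16 kt < 30 kt ⇒ not rapid intensification.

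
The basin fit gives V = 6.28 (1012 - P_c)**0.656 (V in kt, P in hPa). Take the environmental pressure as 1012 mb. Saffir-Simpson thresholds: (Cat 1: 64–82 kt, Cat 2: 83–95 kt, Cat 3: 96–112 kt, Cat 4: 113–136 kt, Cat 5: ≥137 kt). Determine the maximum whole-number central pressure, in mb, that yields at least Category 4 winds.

Category 4 begins at V = 113 kt.
Required ΔP = (113/6.28)^(1/0.656) = 17.994^1.524 ≈ 81.90 mb.
P_c ≤ 1012 − 81.90 = 930.10, so the highest integer P_c is 930 mb.

930 mb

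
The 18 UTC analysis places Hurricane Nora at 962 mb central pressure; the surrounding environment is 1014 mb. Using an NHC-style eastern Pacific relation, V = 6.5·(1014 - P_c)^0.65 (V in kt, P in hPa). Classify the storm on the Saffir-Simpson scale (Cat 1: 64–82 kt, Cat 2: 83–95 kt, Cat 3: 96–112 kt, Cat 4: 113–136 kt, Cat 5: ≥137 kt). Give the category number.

ΔP = 1014 − 962 = 52 mb.
V ≈ 6.5 × 52^0.65 = 6.5 × 13.04 ≈ 85 kt.
85 kt falls in the Category 2 band.

2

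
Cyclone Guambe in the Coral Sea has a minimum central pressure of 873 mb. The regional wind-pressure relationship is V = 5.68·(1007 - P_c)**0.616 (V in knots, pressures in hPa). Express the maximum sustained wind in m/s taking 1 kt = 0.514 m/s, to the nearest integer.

ΔP = 1007 − 873 = 134 mb.
V ≈ 5.68 × 134^0.616 = 5.68 × 20.431 ≈ 116.050 kt.
116.050 × 0.514 ≈ 59.65 m/s → 60 m/s.

60 m/s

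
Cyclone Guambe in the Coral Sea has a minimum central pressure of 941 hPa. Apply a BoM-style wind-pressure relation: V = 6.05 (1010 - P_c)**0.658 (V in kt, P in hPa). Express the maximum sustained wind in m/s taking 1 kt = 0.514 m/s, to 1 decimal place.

50.4 m/s

ΔP = 1010 − 941 = 69 hPa.
V ≈ 6.05 × 69^0.658 = 6.05 × 16.217 ≈ 98.111 kt.
98.111 × 0.514 ≈ 50.43 m/s → 50.4 m/s.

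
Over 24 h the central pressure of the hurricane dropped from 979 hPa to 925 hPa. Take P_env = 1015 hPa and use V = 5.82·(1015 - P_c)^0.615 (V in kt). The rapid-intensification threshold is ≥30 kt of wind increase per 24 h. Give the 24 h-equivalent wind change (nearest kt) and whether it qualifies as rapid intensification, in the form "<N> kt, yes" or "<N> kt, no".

40 kt, yes

V₁: ΔP = 36, V ≈ 5.82 × 36^0.615 ≈ 52.73 kt.
V₂: ΔP = 90, V ≈ 5.82 × 90^0.615 ≈ 92.64 kt.
ΔV over 24 h = 39.91 kt → 24 h equivalent = 39.91 × 24/24 ≈ 39.91 kt.
40 kt ≥ 30 kt ⇒ rapid intensification.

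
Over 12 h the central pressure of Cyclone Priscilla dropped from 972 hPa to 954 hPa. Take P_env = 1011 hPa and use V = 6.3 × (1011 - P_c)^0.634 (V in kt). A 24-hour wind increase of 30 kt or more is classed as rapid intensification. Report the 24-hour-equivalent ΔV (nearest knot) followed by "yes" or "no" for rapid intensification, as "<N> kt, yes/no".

35 kt, yes

V₁: ΔP = 39, V ≈ 6.3 × 39^0.634 ≈ 64.28 kt.
V₂: ΔP = 57, V ≈ 6.3 × 57^0.634 ≈ 81.76 kt.
ΔV over 12 h = 17.48 kt → 24 h equivalent = 17.48 × 24/12 ≈ 34.96 kt.
35 kt ≥ 30 kt ⇒ rapid intensification.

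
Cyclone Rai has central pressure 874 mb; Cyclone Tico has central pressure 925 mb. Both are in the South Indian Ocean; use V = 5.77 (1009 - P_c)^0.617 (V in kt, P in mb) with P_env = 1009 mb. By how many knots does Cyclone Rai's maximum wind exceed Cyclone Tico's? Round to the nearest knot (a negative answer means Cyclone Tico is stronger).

Cyclone Rai: ΔP = 135; V ≈ 5.77 × 135^0.617 ≈ 119.01 kt.
Cyclone Tico: ΔP = 84; V ≈ 5.77 × 84^0.617 ≈ 88.81 kt.
Difference ≈ 119.01 − 88.81 = 30.20 → 30 kt.

30 kt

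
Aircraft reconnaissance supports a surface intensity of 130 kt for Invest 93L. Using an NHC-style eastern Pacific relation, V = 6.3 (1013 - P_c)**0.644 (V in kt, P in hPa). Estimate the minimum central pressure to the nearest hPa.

903 hPa

ΔP = (V / 6.3)^(1/0.644) = (130/6.3)^1.553.
130/6.3 = 20.635; 20.635^1.553 ≈ 109.98 hPa.
P_c = 1013 − 109.98 = 903.02 ≈ 903 hPa.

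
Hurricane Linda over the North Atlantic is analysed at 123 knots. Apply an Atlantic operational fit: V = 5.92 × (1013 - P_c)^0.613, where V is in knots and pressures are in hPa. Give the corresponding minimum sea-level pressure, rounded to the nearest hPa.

ΔP = (V / 5.92)^(1/0.613) = (123/5.92)^1.631.
123/5.92 = 20.777; 20.777^1.631 ≈ 141.06 hPa.
P_c = 1013 − 141.06 = 871.94 ≈ 872 hPa.

872 hPa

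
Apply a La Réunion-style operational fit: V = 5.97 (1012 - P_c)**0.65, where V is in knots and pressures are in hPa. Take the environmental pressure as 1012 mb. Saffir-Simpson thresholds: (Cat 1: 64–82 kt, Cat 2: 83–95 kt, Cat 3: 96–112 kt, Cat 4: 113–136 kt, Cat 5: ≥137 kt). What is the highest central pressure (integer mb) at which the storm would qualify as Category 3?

Category 3 begins at V = 96 kt.
Required ΔP = (96/5.97)^(1/0.65) = 16.080^1.538 ≈ 71.75 mb.
P_c ≤ 1012 − 71.75 = 940.25, so the highest integer P_c is 940 mb.

940 mb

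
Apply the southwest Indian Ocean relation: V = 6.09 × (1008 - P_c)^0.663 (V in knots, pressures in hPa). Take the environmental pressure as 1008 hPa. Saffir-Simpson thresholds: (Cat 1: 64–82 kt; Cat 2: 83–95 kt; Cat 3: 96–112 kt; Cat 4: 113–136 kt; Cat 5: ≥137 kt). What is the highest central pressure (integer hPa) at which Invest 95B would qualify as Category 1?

973 hPa

Category 1 begins at V = 64 kt.
Required ΔP = (64/6.09)^(1/0.663) = 10.509^1.508 ≈ 34.74 hPa.
P_c ≤ 1008 − 34.74 = 973.26, so the highest integer P_c is 973 hPa.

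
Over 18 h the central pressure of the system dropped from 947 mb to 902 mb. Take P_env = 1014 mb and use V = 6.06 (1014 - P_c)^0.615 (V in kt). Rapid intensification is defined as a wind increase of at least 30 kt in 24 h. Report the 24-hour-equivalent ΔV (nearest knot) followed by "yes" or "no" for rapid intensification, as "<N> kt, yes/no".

40 kt, yes

V₁: ΔP = 67, V ≈ 6.06 × 67^0.615 ≈ 80.45 kt.
V₂: ΔP = 112, V ≈ 6.06 × 112^0.615 ≈ 110.34 kt.
ΔV over 18 h = 29.89 kt → 24 h equivalent = 29.89 × 24/18 ≈ 39.85 kt.
40 kt ≥ 30 kt ⇒ rapid intensification.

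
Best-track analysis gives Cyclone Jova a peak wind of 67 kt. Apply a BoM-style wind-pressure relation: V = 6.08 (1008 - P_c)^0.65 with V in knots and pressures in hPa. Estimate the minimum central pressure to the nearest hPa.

ΔP = (V / 6.08)^(1/0.65) = (67/6.08)^1.538.
67/6.08 = 11.020; 11.020^1.538 ≈ 40.12 hPa.
P_c = 1008 − 40.12 = 967.88 ≈ 968 hPa.

968 hPa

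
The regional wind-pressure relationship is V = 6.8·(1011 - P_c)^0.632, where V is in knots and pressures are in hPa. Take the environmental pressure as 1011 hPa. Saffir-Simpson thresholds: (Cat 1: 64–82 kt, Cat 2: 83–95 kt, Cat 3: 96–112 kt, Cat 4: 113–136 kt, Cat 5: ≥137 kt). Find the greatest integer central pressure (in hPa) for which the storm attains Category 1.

976 hPa

Category 1 begins at V = 64 kt.
Required ΔP = (64/6.8)^(1/0.632) = 9.412^1.582 ≈ 34.72 hPa.
P_c ≤ 1011 − 34.72 = 976.28, so the highest integer P_c is 976 hPa.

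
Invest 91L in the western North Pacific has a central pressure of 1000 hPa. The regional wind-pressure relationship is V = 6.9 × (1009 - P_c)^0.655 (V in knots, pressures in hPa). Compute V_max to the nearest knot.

29 kt

ΔP = 1009 − 1000 = 9 hPa.
9^0.655 ≈ 4.217.
V ≈ 6.9 × 4.217 ≈ 29.1 kt.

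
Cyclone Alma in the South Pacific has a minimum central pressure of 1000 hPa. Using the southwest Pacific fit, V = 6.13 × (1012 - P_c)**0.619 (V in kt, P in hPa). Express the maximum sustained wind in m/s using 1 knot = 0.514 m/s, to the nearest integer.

ΔP = 1012 − 1000 = 12 hPa.
V ≈ 6.13 × 12^0.619 = 6.13 × 4.656 ≈ 28.541 kt.
28.541 × 0.514 ≈ 14.67 m/s → 15 m/s.

15 m/s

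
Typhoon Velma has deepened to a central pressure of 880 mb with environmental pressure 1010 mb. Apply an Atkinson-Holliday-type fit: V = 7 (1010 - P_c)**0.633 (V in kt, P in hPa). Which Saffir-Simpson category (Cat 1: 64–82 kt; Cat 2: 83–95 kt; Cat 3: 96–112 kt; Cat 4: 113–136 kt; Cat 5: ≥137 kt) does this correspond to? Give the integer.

5

ΔP = 1010 − 880 = 130 mb.
V ≈ 7 × 130^0.633 = 7 × 21.78 ≈ 152 kt.
152 kt falls in the Category 5 band.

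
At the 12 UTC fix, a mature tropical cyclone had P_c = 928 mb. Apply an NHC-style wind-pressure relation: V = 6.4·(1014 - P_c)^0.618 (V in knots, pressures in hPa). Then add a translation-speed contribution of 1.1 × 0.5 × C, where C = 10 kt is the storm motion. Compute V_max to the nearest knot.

106 kt

ΔP = 1014 − 928 = 86 mb.
86^0.618 ≈ 15.686.
V ≈ 6.4 × 15.686 ≈ 100.4 kt.
Translation term: 1.1 × 0.5 × 10 = 5.5 kt.
Corrected V ≈ 105.9 kt → 106 kt.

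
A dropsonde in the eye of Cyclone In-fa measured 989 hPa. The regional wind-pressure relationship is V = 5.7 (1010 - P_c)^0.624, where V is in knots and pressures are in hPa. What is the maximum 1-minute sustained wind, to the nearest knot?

38 kt

ΔP = 1010 − 989 = 21 hPa.
21^0.624 ≈ 6.684.
V ≈ 5.7 × 6.684 ≈ 38.1 kt.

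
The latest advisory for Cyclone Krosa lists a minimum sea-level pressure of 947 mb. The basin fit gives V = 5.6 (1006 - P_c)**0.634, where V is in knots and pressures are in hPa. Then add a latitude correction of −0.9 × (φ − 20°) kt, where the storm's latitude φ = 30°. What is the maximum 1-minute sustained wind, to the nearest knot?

ΔP = 1006 − 947 = 59 mb.
59^0.634 ≈ 13.265.
V ≈ 5.6 × 13.265 ≈ 74.3 kt.
Latitude correction: −0.9 × (30 − 20) = -9 kt.
Corrected V ≈ 65.3 kt → 65 kt.

65 kt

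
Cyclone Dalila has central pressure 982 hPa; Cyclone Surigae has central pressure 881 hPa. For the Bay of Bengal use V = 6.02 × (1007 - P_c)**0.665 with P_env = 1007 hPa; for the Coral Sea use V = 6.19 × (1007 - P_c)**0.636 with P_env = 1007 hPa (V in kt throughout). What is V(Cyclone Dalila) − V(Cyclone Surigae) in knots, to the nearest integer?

Cyclone Dalila: ΔP = 25; V ≈ 6.02 × 25^0.665 ≈ 51.19 kt.
Cyclone Surigae: ΔP = 126; V ≈ 6.19 × 126^0.636 ≈ 134.13 kt.
Difference ≈ 51.19 − 134.13 = -82.94 → -83 kt.

-83 kt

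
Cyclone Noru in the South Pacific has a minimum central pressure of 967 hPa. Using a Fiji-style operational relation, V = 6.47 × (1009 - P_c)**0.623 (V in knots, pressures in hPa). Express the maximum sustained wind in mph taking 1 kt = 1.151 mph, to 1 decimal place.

76.4 mph

ΔP = 1009 − 967 = 42 hPa.
V ≈ 6.47 × 42^0.623 = 6.47 × 10.263 ≈ 66.403 kt.
66.403 × 1.151 ≈ 76.43 mph → 76.4 mph.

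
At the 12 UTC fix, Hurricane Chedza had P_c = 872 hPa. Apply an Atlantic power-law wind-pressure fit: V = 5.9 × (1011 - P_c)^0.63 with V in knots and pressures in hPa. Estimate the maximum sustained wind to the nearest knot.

132 kt

ΔP = 1011 − 872 = 139 hPa.
139^0.63 ≈ 22.392.
V ≈ 5.9 × 22.392 ≈ 132.1 kt.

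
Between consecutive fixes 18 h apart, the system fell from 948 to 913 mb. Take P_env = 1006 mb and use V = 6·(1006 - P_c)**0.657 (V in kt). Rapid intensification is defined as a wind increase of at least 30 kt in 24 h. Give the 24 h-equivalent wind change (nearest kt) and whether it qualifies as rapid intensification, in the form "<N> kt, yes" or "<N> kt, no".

V₁: ΔP = 58, V ≈ 6 × 58^0.657 ≈ 86.44 kt.
V₂: ΔP = 93, V ≈ 6 × 93^0.657 ≈ 117.88 kt.
ΔV over 18 h = 31.44 kt → 24 h equivalent = 31.44 × 24/18 ≈ 41.92 kt.
42 kt ≥ 30 kt ⇒ rapid intensification.

42 kt, yes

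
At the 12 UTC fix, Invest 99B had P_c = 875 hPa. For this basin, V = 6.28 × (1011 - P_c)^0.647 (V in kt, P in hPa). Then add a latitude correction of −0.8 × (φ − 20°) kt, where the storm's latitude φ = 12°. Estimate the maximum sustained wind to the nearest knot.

157 kt

ΔP = 1011 − 875 = 136 hPa.
136^0.647 ≈ 24.010.
V ≈ 6.28 × 24.010 ≈ 150.8 kt.
Latitude correction: −0.8 × (12 − 20) = 6.4 kt.
Corrected V ≈ 157.2 kt → 157 kt.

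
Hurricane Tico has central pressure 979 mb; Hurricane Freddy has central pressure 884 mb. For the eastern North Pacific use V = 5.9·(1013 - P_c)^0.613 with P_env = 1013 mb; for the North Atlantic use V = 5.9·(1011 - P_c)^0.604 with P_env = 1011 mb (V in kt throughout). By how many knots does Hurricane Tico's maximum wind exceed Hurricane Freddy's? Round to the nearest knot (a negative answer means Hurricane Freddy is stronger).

-59 kt

Hurricane Tico: ΔP = 34; V ≈ 5.9 × 34^0.613 ≈ 51.24 kt.
Hurricane Freddy: ΔP = 127; V ≈ 5.9 × 127^0.604 ≈ 110.04 kt.
Difference ≈ 51.24 − 110.04 = -58.80 → -59 kt.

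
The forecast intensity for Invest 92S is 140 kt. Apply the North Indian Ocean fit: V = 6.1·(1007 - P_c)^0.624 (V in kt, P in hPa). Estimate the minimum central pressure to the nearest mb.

855 mb

ΔP = (V / 6.1)^(1/0.624) = (140/6.1)^1.603.
140/6.1 = 22.951; 22.951^1.603 ≈ 151.62 mb.
P_c = 1007 − 151.62 = 855.38 ≈ 855 mb.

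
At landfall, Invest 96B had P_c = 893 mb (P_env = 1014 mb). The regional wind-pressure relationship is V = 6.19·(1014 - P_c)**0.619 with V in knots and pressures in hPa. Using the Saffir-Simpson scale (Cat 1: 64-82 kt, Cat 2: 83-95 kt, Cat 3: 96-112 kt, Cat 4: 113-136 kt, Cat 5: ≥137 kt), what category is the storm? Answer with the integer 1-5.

4

ΔP = 1014 − 893 = 121 mb.
V ≈ 6.19 × 121^0.619 = 6.19 × 19.46 ≈ 120 kt.
120 kt falls in the Category 4 band.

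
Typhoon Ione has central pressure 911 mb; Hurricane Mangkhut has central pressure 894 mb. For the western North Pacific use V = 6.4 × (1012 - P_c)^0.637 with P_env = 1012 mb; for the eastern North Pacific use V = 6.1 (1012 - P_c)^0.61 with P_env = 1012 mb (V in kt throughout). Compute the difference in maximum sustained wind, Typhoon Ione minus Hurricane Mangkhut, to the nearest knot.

Typhoon Ione: ΔP = 101; V ≈ 6.4 × 101^0.637 ≈ 121.04 kt.
Hurricane Mangkhut: ΔP = 118; V ≈ 6.1 × 118^0.61 ≈ 111.99 kt.
Difference ≈ 121.04 − 111.99 = 9.05 → 9 kt.

9 kt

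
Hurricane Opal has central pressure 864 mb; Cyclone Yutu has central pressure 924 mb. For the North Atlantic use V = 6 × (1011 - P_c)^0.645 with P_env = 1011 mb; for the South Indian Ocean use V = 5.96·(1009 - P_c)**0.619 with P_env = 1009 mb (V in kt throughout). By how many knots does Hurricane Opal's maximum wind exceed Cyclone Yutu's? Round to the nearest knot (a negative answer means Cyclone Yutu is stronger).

57 kt

Hurricane Opal: ΔP = 147; V ≈ 6 × 147^0.645 ≈ 149.99 kt.
Cyclone Yutu: ΔP = 85; V ≈ 5.96 × 85^0.619 ≈ 93.23 kt.
Difference ≈ 149.99 − 93.23 = 56.76 → 57 kt.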